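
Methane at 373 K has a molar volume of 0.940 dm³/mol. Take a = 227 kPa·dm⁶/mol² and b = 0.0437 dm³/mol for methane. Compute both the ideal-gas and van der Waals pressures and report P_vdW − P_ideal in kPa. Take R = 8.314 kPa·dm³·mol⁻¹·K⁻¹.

Ideal: P_ideal = RT/V_m = (8.314)(373)/0.940 = 3299.07 kPa
vdW: P = RT/(V_m − b) − a/V_m² = 3101.12/0.896300 − 227/0.883600 = 3459.91 − 256.904 = 3203.01 kPa
ΔP = 3203.01 − 3299.07 = -96.1 kPa

ΔP ≈ -96.1 kPa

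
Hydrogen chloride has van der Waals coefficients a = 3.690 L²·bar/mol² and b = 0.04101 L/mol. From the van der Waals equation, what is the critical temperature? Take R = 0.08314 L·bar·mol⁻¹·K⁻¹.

For a van der Waals gas, T_c = 8a/(27Rb).
T_c = 8×3.690/(27×0.08314×0.04101) = 29.520/0.092058 = 320.7 K

T_c ≈ 320.7 K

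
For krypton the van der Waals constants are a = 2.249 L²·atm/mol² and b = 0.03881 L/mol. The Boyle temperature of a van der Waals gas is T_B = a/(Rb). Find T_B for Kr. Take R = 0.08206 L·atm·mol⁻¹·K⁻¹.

T_B ≈ 706.2 K

For a van der Waals gas the second virial coefficient B₂ = b − a/(RT) vanishes at T_B = a/(Rb).
T_B = 2.249/(0.08206×0.03881) = 2.249/0.0031847 = 706.2 K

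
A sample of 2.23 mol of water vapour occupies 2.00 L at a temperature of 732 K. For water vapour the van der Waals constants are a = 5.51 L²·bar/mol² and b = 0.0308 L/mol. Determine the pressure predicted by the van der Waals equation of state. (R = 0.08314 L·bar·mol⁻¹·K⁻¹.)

P ≈ 63.42 bar

P = nRT/(V − nb) − a n²/V²
nRT/(V − nb) = (2.23)(0.08314)(732)/(2.00 − 2.23×0.0308) = 135.71/1.9313 = 70.269 bar
a n²/V² = (5.51)(2.23)²/(2.00)² = 6.8502 bar
P = 70.269 − 6.8502 = 63.42 bar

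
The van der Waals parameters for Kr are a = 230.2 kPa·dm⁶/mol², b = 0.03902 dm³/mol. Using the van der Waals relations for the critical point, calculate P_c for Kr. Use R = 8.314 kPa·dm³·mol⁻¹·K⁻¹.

For a van der Waals gas, P_c = a/(27b²).
P_c = 230.2/(27×(0.03902)²) = 230.2/0.041109 = 5600 kPa

P_c ≈ 5600 kPa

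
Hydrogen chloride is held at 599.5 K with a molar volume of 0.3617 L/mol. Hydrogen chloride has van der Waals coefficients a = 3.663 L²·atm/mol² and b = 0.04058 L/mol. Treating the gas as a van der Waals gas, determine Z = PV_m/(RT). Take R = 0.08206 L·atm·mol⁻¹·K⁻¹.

P = RT/(V_m − b) − a/V_m² = (0.08206)(599.5)/(0.3617 − 0.04058) − 3.663/(0.3617)²
  = 49.195/0.32112 − 27.999 = 153.20 − 27.999 = 125.20 atm
Z = PV_m/(RT) = (125.20)(0.3617)/((0.08206)(599.5)) = 45.285/49.195 = 0.9205

Z ≈ 0.9205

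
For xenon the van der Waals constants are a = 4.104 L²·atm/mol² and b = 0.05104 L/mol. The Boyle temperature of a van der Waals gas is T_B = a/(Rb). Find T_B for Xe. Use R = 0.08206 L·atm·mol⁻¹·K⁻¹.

T_B ≈ 979.9 K

For a van der Waals gas the second virial coefficient B₂ = b − a/(RT) vanishes at T_B = a/(Rb).
T_B = 4.104/(0.08206×0.05104) = 4.104/0.0041883 = 979.9 K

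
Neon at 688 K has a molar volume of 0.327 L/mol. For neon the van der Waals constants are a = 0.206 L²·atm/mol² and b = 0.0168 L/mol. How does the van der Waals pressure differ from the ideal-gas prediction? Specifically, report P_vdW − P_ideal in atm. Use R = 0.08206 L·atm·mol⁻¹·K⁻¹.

ΔP ≈ 7.42 atm

Ideal: P_ideal = RT/V_m = (0.08206)(688)/0.327 = 172.652 atm
vdW: P = RT/(V_m − b) − a/V_m² = 56.4573/0.310200 − 0.206/0.106929 = 182.003 − 1.92651 = 180.076 atm
ΔP = 180.076 − 172.652 = 7.42 atm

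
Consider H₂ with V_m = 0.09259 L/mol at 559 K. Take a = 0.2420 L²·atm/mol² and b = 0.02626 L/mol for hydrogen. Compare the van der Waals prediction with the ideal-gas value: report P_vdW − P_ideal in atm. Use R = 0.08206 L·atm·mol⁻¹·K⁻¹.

ΔP ≈ 167.9 atm

Ideal: P_ideal = RT/V_m = (0.08206)(559)/0.09259 = 495.427 atm
vdW: P = RT/(V_m − b) − a/V_m² = 45.8715/0.0663300 − 0.2420/0.00857291 = 691.565 − 28.2285 = 663.337 atm
ΔP = 663.337 − 495.427 = 167.9 atm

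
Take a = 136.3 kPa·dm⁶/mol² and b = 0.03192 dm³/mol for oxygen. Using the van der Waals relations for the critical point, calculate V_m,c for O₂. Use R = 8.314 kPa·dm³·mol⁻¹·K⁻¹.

V_m,c ≈ 0.09576 dm³/mol

For a van der Waals gas, V_m,c = 3b.
V_m,c = 3×0.03192 = 0.09576 dm³/mol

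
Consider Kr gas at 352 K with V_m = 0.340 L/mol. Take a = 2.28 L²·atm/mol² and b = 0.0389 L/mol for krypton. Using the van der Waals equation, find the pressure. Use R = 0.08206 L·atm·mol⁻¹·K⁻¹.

P ≈ 76.21 atm

P = RT/(V_m − b) − a/V_m²
RT/(V_m − b) = (0.08206)(352)/(0.340 − 0.0389) = 28.885/0.30110 = 95.932 atm
a/V_m² = 2.28/(0.340)² = 19.723 atm
P = 95.932 − 19.723 = 76.21 atm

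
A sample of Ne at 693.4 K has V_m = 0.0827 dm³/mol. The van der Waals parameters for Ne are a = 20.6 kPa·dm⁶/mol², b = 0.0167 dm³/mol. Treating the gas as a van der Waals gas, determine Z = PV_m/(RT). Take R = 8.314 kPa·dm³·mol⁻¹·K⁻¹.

Z ≈ 1.210

P = RT/(V_m − b) − a/V_m² = (8.314)(693.4)/(0.0827 − 0.0167) − 20.6/(0.0827)²
  = 5764.9/0.066000 − 3012.0 = 87347 − 3012.0 = 84335 kPa
Z = PV_m/(RT) = (84335)(0.0827)/((8.314)(693.4)) = 6974.5/5764.9 = 1.210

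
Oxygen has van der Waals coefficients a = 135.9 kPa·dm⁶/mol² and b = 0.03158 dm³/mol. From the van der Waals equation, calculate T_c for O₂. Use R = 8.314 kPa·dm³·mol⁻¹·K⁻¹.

T_c ≈ 153.4 K

For a van der Waals gas, T_c = 8a/(27Rb).
T_c = 8×135.9/(27×8.314×0.03158) = 1087.2/7.0890 = 153.4 K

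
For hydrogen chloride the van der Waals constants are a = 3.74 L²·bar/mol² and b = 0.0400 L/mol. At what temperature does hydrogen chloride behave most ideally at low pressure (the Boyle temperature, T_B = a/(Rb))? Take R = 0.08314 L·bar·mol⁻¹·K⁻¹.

T_B ≈ 1125 K

For a van der Waals gas the second virial coefficient B₂ = b − a/(RT) vanishes at T_B = a/(Rb).
T_B = 3.74/(0.08314×0.0400) = 3.74/0.0033256 = 1125 K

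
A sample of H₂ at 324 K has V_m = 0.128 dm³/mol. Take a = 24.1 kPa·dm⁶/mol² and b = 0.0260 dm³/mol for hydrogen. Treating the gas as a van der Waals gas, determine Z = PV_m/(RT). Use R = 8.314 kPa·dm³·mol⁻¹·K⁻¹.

P = RT/(V_m − b) − a/V_m² = (8.314)(324)/(0.128 − 0.0260) − 24.1/(0.128)²
  = 2693.7/0.10200 − 1470.9 = 26409 − 1470.9 = 24938 kPa
Z = PV_m/(RT) = (24938)(0.128)/((8.314)(324)) = 3192.1/2693.7 = 1.185

Z ≈ 1.185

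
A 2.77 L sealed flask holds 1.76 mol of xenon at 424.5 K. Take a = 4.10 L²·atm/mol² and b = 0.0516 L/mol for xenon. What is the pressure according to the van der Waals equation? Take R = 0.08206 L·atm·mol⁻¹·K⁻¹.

P = nRT/(V − nb) − a n²/V²
nRT/(V − nb) = (1.76)(0.08206)(424.5)/(2.77 − 1.76×0.0516) = 61.309/2.6792 = 22.883 atm
a n²/V² = (4.10)(1.76)²/(2.77)² = 1.6552 atm
P = 22.883 − 1.6552 = 21.23 atm

P ≈ 21.23 atm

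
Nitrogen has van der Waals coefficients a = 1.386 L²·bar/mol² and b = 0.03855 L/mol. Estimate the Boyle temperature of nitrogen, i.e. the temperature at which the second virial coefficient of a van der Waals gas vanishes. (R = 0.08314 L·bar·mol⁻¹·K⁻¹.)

T_B ≈ 432.4 K

For a van der Waals gas the second virial coefficient B₂ = b − a/(RT) vanishes at T_B = a/(Rb).
T_B = 1.386/(0.08314×0.03855) = 1.386/0.0032050 = 432.4 K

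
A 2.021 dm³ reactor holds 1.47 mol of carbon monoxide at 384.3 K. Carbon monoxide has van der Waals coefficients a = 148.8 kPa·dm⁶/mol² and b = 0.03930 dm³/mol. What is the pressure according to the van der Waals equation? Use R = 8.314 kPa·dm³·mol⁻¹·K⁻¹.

P = nRT/(V − nb) − a n²/V²
nRT/(V − nb) = (1.47)(8.314)(384.3)/(2.021 − 1.47×0.03930) = 4696.8/1.9632 = 2392.4 kPa
a n²/V² = (148.8)(1.47)²/(2.021)² = 78.724 kPa
P = 2392.4 − 78.724 = 2314 kPa

P ≈ 2314 kPa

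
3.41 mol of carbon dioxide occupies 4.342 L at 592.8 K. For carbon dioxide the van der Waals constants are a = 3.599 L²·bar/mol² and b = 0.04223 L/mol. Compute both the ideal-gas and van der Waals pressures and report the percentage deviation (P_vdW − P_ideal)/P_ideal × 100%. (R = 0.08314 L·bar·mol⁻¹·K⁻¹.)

Ideal: P_ideal = nRT/V = (3.41)(0.08314)(592.8)/4.342 = 38.7064 bar
vdW: P = nRT/(V − nb) − a n²/V² = 168.063/4.19800 − 41.8495/18.8530 = 40.0341 − 2.21978 = 37.8143 bar
% deviation = (37.8143 − 38.7064)/38.7064 × 100% = -2.30%

-2.30 %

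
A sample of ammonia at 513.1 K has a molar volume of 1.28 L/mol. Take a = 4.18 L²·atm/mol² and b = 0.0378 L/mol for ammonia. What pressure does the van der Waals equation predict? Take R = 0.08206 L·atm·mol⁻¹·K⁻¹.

P ≈ 31.34 atm

P = RT/(V_m − b) − a/V_m²
RT/(V_m − b) = (0.08206)(513.1)/(1.28 − 0.0378) = 42.105/1.2422 = 33.896 atm
a/V_m² = 4.18/(1.28)² = 2.5513 atm
P = 33.896 − 2.5513 = 31.34 atm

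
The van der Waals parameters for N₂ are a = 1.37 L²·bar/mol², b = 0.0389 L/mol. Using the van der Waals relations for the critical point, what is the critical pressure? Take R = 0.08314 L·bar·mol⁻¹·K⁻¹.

P_c ≈ 33.53 bar

For a van der Waals gas, P_c = a/(27b²).
P_c = 1.37/(27×(0.0389)²) = 1.37/0.040857 = 33.53 bar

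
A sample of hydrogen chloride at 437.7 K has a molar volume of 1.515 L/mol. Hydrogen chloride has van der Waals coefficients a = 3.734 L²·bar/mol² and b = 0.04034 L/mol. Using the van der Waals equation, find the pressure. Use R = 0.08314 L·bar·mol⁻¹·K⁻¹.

P ≈ 23.05 bar

P = RT/(V_m − b) − a/V_m²
RT/(V_m − b) = (0.08314)(437.7)/(1.515 − 0.04034) = 36.390/1.4747 = 24.676 bar
a/V_m² = 3.734/(1.515)² = 1.6269 bar
P = 24.676 − 1.6269 = 23.05 bar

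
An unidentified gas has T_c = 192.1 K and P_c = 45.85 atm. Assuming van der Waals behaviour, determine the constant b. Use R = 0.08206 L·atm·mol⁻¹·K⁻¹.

From T_c = 8a/(27Rb) and P_c = a/(27b²): b = R T_c/(8 P_c).
b = (0.08206)(192.1)/(8×45.85) = 15.764/366.80 = 0.04298 L/mol

b ≈ 0.04298 L/mol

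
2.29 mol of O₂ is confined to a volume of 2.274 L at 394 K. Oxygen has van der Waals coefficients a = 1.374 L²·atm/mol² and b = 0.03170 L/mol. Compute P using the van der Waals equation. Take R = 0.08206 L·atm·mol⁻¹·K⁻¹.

P ≈ 32.24 atm

P = nRT/(V − nb) − a n²/V²
nRT/(V − nb) = (2.29)(0.08206)(394)/(2.274 − 2.29×0.03170) = 74.039/2.2014 = 33.633 atm
a n²/V² = (1.374)(2.29)²/(2.274)² = 1.3934 atm
P = 33.633 − 1.3934 = 32.24 atm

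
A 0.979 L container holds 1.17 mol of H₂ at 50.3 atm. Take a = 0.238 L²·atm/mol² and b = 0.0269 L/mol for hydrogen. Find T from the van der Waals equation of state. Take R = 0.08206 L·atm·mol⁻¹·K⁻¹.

T ≈ 499.8 K

T = (P + a n²/V²)(V − nb)/(nR)
P + a n²/V² = 50.3 + (0.238)(1.17)²/(0.979)² = 50.640 atm
V − nb = 0.979 − (1.17)(0.0269) = 0.94753 L
T = (50.640)(0.94753)/((1.17)(0.08206)) = 499.8 K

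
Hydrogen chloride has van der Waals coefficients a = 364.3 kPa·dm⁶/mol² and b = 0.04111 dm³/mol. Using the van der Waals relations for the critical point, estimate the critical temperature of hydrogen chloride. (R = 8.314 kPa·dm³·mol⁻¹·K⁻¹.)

For a van der Waals gas, T_c = 8a/(27Rb).
T_c = 8×364.3/(27×8.314×0.04111) = 2914.4/9.2283 = 315.8 K

T_c ≈ 315.8 K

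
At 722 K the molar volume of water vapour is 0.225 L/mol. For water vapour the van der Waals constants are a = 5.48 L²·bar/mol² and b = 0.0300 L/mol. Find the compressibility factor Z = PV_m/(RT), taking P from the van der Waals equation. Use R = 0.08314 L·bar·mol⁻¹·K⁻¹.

P = RT/(V_m − b) − a/V_m² = (0.08314)(722)/(0.225 − 0.0300) − 5.48/(0.225)²
  = 60.027/0.19500 − 108.25 = 307.83 − 108.25 = 199.58 bar
Z = PV_m/(RT) = (199.58)(0.225)/((0.08314)(722)) = 44.906/60.027 = 0.7481

Z ≈ 0.7481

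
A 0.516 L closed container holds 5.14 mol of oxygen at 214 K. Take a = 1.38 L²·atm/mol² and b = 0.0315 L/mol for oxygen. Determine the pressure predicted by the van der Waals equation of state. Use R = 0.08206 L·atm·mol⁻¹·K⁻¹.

P = nRT/(V − nb) − a n²/V²
nRT/(V − nb) = (5.14)(0.08206)(214)/(0.516 − 5.14×0.0315) = 90.263/0.35409 = 254.92 atm
a n²/V² = (1.38)(5.14)²/(0.516)² = 136.93 atm
P = 254.92 − 136.93 = 118.0 atm

P ≈ 118.0 atm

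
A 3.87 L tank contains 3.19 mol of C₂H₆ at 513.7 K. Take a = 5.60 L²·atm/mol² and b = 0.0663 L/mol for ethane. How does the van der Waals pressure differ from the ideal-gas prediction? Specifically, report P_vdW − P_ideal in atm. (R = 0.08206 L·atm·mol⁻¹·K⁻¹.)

Ideal: P_ideal = nRT/V = (3.19)(0.08206)(513.7)/3.87 = 34.7473 atm
vdW: P = nRT/(V − nb) − a n²/V² = 134.472/3.65850 − 56.9862/14.9769 = 36.7560 − 3.80494 = 32.9511 atm
ΔP = 32.9511 − 34.7473 = -1.796 atm

ΔP ≈ -1.796 atm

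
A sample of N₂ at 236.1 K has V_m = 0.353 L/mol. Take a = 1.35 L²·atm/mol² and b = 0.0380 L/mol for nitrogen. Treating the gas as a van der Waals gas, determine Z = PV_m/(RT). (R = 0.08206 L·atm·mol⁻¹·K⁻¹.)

P = RT/(V_m − b) − a/V_m² = (0.08206)(236.1)/(0.353 − 0.0380) − 1.35/(0.353)²
  = 19.374/0.31500 − 10.834 = 61.505 − 10.834 = 50.671 atm
Z = PV_m/(RT) = (50.671)(0.353)/((0.08206)(236.1)) = 17.887/19.374 = 0.9232

Z ≈ 0.9232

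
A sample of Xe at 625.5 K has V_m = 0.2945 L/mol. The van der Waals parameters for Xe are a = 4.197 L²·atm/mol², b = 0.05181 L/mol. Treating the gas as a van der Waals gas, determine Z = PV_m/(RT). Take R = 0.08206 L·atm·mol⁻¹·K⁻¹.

Z ≈ 0.9358

P = RT/(V_m − b) − a/V_m² = (0.08206)(625.5)/(0.2945 − 0.05181) − 4.197/(0.2945)²
  = 51.329/0.24269 − 48.391 = 211.50 − 48.391 = 163.11 atm
Z = PV_m/(RT) = (163.11)(0.2945)/((0.08206)(625.5)) = 48.036/51.329 = 0.9358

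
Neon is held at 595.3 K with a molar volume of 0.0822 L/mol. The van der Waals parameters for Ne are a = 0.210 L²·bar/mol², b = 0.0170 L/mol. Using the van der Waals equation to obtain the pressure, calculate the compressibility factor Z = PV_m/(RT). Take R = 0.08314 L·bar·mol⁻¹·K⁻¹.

Z ≈ 1.209

P = RT/(V_m − b) − a/V_m² = (0.08314)(595.3)/(0.0822 − 0.0170) − 0.210/(0.0822)²
  = 49.493/0.065200 − 31.080 = 759.10 − 31.080 = 728.02 bar
Z = PV_m/(RT) = (728.02)(0.0822)/((0.08314)(595.3)) = 59.843/49.493 = 1.209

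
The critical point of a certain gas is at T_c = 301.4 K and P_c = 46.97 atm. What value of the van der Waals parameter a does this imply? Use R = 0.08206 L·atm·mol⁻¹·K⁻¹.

From T_c = 8a/(27Rb) and P_c = a/(27b²): a = 27 R² T_c²/(64 P_c).
a = 27×(0.08206)²×(301.4)²/(64×46.97) = 16516/3006.1 = 5.494 L²·atm/mol²

a ≈ 5.494 L²·atm/mol²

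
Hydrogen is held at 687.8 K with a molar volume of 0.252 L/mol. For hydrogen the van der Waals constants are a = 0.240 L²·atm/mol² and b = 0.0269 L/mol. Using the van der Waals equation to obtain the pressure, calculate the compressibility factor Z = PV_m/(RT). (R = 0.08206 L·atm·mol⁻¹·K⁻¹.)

P = RT/(V_m − b) − a/V_m² = (0.08206)(687.8)/(0.252 − 0.0269) − 0.240/(0.252)²
  = 56.441/0.22510 − 3.7793 = 250.74 − 3.7793 = 246.96 atm
Z = PV_m/(RT) = (246.96)(0.252)/((0.08206)(687.8)) = 62.234/56.441 = 1.103

Z ≈ 1.103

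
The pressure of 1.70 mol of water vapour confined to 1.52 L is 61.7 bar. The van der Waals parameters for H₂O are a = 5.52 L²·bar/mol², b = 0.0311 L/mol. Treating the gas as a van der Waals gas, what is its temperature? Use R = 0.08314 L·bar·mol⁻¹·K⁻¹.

T = (P + a n²/V²)(V − nb)/(nR)
P + a n²/V² = 61.7 + (5.52)(1.70)²/(1.52)² = 68.605 bar
V − nb = 1.52 − (1.70)(0.0311) = 1.4671 L
T = (68.605)(1.4671)/((1.70)(0.08314)) = 712.1 K

T ≈ 712.1 K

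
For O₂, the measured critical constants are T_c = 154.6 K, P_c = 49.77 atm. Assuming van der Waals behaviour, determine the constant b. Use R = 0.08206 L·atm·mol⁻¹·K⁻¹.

From T_c = 8a/(27Rb) and P_c = a/(27b²): b = R T_c/(8 P_c).
b = (0.08206)(154.6)/(8×49.77) = 12.686/398.16 = 0.03186 L/mol

b ≈ 0.03186 L/mol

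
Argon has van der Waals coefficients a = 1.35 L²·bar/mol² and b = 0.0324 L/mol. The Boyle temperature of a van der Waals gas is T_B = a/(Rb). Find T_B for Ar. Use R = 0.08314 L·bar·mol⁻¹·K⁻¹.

For a van der Waals gas the second virial coefficient B₂ = b − a/(RT) vanishes at T_B = a/(Rb).
T_B = 1.35/(0.08314×0.0324) = 1.35/0.0026937 = 501.2 K

T_B ≈ 501.2 K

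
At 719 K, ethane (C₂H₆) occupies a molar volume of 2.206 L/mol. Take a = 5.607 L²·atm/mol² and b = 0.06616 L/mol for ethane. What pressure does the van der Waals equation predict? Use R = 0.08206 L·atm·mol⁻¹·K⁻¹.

P = RT/(V_m − b) − a/V_m²
RT/(V_m − b) = (0.08206)(719)/(2.206 − 0.06616) = 59.001/2.1398 = 27.573 atm
a/V_m² = 5.607/(2.206)² = 1.1522 atm
P = 27.573 − 1.1522 = 26.42 atm

P ≈ 26.42 atm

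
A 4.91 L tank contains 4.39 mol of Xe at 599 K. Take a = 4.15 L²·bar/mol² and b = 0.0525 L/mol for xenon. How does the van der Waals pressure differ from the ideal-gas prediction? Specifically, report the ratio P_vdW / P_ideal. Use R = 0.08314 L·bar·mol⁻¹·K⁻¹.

Ideal: P_ideal = nRT/V = (4.39)(0.08314)(599)/4.91 = 44.5266 bar
vdW: P = nRT/(V − nb) − a n²/V² = 218.626/4.67953 − 79.9792/24.1081 = 46.7196 − 3.31752 = 43.4021 bar
Ratio = 43.4021/44.5266 = 0.9747

P_vdW / P_ideal ≈ 0.9747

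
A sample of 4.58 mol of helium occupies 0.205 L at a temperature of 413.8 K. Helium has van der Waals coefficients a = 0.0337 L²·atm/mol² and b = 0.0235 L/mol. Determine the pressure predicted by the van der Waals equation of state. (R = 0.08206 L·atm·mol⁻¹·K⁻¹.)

P ≈ 1580 atm

P = nRT/(V − nb) − a n²/V²
nRT/(V − nb) = (4.58)(0.08206)(413.8)/(0.205 − 4.58×0.0235) = 155.52/0.097370 = 1597.2 atm
a n²/V² = (0.0337)(4.58)²/(0.205)² = 16.821 atm
P = 1597.2 − 16.821 = 1580 atm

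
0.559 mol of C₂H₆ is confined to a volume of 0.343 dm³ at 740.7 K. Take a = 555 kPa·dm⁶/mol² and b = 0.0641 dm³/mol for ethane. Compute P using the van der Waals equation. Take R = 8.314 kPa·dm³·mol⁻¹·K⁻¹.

P = nRT/(V − nb) − a n²/V²
nRT/(V − nb) = (0.559)(8.314)(740.7)/(0.343 − 0.559×0.0641) = 3442.4/0.30717 = 11207 kPa
a n²/V² = (555)(0.559)²/(0.343)² = 1474.1 kPa
P = 11207 − 1474.1 = 9733 kPa

P ≈ 9733 kPa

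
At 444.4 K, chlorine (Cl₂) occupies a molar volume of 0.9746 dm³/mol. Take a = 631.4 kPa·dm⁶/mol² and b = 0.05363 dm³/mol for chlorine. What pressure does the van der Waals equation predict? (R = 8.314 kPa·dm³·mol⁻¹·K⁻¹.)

P ≈ 3347 kPa

P = RT/(V_m − b) − a/V_m²
RT/(V_m − b) = (8.314)(444.4)/(0.9746 − 0.05363) = 3694.7/0.92097 = 4011.7 kPa
a/V_m² = 631.4/(0.9746)² = 664.74 kPa
P = 4011.7 − 664.74 = 3347 kPa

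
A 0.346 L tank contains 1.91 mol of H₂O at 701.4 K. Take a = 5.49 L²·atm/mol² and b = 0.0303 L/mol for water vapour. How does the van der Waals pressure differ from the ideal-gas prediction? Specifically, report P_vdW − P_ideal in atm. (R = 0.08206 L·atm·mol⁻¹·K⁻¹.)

Ideal: P_ideal = nRT/V = (1.91)(0.08206)(701.4)/0.346 = 317.727 atm
vdW: P = nRT/(V − nb) − a n²/V² = 109.934/0.288127 − 20.0281/0.119716 = 381.547 − 167.297 = 214.250 atm
ΔP = 214.250 − 317.727 = -103.5 atm

ΔP ≈ -103.5 atm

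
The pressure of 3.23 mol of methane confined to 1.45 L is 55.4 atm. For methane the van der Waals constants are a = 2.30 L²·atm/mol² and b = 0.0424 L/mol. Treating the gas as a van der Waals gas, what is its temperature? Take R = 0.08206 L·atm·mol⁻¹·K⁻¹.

T ≈ 331.0 K

T = (P + a n²/V²)(V − nb)/(nR)
P + a n²/V² = 55.4 + (2.30)(3.23)²/(1.45)² = 66.813 atm
V − nb = 1.45 − (3.23)(0.0424) = 1.3130 L
T = (66.813)(1.3130)/((3.23)(0.08206)) = 331.0 K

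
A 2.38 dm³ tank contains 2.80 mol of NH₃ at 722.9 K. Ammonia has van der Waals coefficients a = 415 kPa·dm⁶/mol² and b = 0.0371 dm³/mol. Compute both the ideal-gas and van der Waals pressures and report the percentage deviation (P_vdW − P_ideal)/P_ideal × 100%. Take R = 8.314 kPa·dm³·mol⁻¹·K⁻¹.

Ideal: P_ideal = nRT/V = (2.80)(8.314)(722.9)/2.38 = 7070.81 kPa
vdW: P = nRT/(V − nb) − a n²/V² = 16828.5/2.27612 − 3253.60/5.66440 = 7393.50 − 574.394 = 6819.11 kPa
% deviation = (6819.11 − 7070.81)/7070.81 × 100% = -3.56%

-3.56 %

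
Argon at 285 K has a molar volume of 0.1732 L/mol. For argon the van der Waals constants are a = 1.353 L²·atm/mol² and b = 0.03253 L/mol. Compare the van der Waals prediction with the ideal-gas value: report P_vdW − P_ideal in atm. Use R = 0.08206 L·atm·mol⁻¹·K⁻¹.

Ideal: P_ideal = RT/V_m = (0.08206)(285)/0.1732 = 135.029 atm
vdW: P = RT/(V_m − b) − a/V_m² = 23.3871/0.140670 − 1.353/0.0299982 = 166.255 − 45.1027 = 121.152 atm
ΔP = 121.152 − 135.029 = -13.88 atm

ΔP ≈ -13.88 atm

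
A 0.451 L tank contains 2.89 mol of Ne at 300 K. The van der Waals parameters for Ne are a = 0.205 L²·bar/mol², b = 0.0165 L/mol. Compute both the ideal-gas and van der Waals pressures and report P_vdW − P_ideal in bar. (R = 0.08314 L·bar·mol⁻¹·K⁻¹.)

ΔP ≈ 10.48 bar

Ideal: P_ideal = nRT/V = (2.89)(0.08314)(300)/0.451 = 159.828 bar
vdW: P = nRT/(V − nb) − a n²/V² = 72.0824/0.403315 − 1.71218/0.203401 = 178.725 − 8.41776 = 170.307 bar
ΔP = 170.307 − 159.828 = 10.48 bar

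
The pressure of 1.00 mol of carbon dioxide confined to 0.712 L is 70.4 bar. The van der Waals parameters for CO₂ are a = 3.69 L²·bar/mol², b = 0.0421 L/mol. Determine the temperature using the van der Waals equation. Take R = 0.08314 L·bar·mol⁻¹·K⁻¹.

T = (P + a n²/V²)(V − nb)/(nR)
P + a n²/V² = 70.4 + (3.69)(1.00)²/(0.712)² = 77.679 bar
V − nb = 0.712 − (1.00)(0.0421) = 0.66990 L
T = (77.679)(0.66990)/((1.00)(0.08314)) = 625.9 K

T ≈ 625.9 K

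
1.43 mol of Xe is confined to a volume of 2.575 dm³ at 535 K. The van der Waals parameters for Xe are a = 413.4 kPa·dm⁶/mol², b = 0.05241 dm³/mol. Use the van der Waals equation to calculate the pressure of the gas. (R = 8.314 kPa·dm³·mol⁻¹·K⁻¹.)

P ≈ 2417 kPa

P = nRT/(V − nb) − a n²/V²
nRT/(V − nb) = (1.43)(8.314)(535)/(2.575 − 1.43×0.05241) = 6360.6/2.5001 = 2544.1 kPa
a n²/V² = (413.4)(1.43)²/(2.575)² = 127.49 kPa
P = 2544.1 − 127.49 = 2417 kPa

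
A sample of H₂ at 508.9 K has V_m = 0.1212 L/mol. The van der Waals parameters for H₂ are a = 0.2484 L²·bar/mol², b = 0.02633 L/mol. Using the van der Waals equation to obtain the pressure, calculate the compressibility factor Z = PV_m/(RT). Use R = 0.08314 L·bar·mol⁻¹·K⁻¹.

P = RT/(V_m − b) − a/V_m² = (0.08314)(508.9)/(0.1212 − 0.02633) − 0.2484/(0.1212)²
  = 42.310/0.094870 − 16.910 = 445.98 − 16.910 = 429.07 bar
Z = PV_m/(RT) = (429.07)(0.1212)/((0.08314)(508.9)) = 52.003/42.310 = 1.229

Z ≈ 1.229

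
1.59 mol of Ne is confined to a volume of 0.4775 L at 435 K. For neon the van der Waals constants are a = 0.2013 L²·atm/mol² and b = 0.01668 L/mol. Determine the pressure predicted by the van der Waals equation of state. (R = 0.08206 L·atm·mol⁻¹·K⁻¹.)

P ≈ 123.6 atm

P = nRT/(V − nb) − a n²/V²
nRT/(V − nb) = (1.59)(0.08206)(435)/(0.4775 − 1.59×0.01668) = 56.757/0.45098 = 125.85 atm
a n²/V² = (0.2013)(1.59)²/(0.4775)² = 2.2320 atm
P = 125.85 − 2.2320 = 123.6 atm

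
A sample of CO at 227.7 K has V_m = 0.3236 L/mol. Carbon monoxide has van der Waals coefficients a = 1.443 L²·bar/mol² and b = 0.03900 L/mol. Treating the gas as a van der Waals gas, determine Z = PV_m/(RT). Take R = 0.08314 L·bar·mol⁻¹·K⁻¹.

Z ≈ 0.9015

P = RT/(V_m − b) − a/V_m² = (0.08314)(227.7)/(0.3236 − 0.03900) − 1.443/(0.3236)²
  = 18.931/0.28460 − 13.780 = 66.518 − 13.780 = 52.738 bar
Z = PV_m/(RT) = (52.738)(0.3236)/((0.08314)(227.7)) = 17.066/18.931 = 0.9015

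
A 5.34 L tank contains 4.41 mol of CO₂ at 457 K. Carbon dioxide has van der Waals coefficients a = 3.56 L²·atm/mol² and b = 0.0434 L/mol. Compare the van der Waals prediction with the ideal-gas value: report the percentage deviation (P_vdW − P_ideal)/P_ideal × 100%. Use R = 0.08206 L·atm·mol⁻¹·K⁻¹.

Ideal: P_ideal = nRT/V = (4.41)(0.08206)(457)/5.34 = 30.9703 atm
vdW: P = nRT/(V − nb) − a n²/V² = 165.381/5.14861 − 69.2352/28.5156 = 32.1215 − 2.42798 = 29.6935 atm
% deviation = (29.6935 − 30.9703)/30.9703 × 100% = -4.12%

-4.12 %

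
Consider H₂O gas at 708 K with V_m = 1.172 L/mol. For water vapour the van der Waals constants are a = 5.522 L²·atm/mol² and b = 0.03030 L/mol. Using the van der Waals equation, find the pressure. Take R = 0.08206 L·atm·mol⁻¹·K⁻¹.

P = RT/(V_m − b) − a/V_m²
RT/(V_m − b) = (0.08206)(708)/(1.172 − 0.03030) = 58.098/1.1417 = 50.887 atm
a/V_m² = 5.522/(1.172)² = 4.0201 atm
P = 50.887 − 4.0201 = 46.87 atm

P ≈ 46.87 atm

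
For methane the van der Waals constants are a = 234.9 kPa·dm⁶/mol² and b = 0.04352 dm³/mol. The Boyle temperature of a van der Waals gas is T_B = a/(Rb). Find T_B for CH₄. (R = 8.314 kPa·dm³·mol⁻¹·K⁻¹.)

T_B ≈ 649.2 K

For a van der Waals gas the second virial coefficient B₂ = b − a/(RT) vanishes at T_B = a/(Rb).
T_B = 234.9/(8.314×0.04352) = 234.9/0.36183 = 649.2 K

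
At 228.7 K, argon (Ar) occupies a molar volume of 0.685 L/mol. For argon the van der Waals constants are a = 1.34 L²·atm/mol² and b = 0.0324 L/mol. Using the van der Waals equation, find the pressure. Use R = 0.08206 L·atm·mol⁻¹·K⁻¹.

P = RT/(V_m − b) − a/V_m²
RT/(V_m − b) = (0.08206)(228.7)/(0.685 − 0.0324) = 18.767/0.65260 = 28.757 atm
a/V_m² = 1.34/(0.685)² = 2.8558 atm
P = 28.757 − 2.8558 = 25.90 atm

P ≈ 25.90 atm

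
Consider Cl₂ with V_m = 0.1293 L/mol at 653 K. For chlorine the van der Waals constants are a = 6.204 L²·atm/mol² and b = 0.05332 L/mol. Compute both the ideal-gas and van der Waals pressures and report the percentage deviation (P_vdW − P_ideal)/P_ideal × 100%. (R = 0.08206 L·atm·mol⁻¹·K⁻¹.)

-19.37 %

Ideal: P_ideal = RT/V_m = (0.08206)(653)/0.1293 = 414.425 atm
vdW: P = RT/(V_m − b) − a/V_m² = 53.5852/0.0759800 − 6.204/0.0167185 = 705.254 − 371.086 = 334.168 atm
% deviation = (334.168 − 414.425)/414.425 × 100% = -19.37%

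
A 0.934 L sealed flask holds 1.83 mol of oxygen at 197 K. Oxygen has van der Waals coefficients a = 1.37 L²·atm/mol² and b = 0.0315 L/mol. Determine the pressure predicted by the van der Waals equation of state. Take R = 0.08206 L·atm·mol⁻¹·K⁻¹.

P = nRT/(V − nb) − a n²/V²
nRT/(V − nb) = (1.83)(0.08206)(197)/(0.934 − 1.83×0.0315) = 29.583/0.87636 = 33.757 atm
a n²/V² = (1.37)(1.83)²/(0.934)² = 5.2593 atm
P = 33.757 − 5.2593 = 28.50 atm

P ≈ 28.50 atm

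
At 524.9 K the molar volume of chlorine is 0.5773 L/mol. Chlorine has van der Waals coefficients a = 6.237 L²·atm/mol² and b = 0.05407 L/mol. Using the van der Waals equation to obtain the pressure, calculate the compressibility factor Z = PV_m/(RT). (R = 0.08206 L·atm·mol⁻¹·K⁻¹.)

P = RT/(V_m − b) − a/V_m² = (0.08206)(524.9)/(0.5773 − 0.05407) − 6.237/(0.5773)²
  = 43.073/0.52323 − 18.714 = 82.321 − 18.714 = 63.607 atm
Z = PV_m/(RT) = (63.607)(0.5773)/((0.08206)(524.9)) = 36.720/43.073 = 0.8525

Z ≈ 0.8525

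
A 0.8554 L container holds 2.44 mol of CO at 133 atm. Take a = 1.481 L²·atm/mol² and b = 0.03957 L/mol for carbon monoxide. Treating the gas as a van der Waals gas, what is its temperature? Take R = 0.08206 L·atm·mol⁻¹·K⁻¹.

T ≈ 549.7 K

T = (P + a n²/V²)(V − nb)/(nR)
P + a n²/V² = 133 + (1.481)(2.44)²/(0.8554)² = 145.05 atm
V − nb = 0.8554 − (2.44)(0.03957) = 0.75885 L
T = (145.05)(0.75885)/((2.44)(0.08206)) = 549.7 K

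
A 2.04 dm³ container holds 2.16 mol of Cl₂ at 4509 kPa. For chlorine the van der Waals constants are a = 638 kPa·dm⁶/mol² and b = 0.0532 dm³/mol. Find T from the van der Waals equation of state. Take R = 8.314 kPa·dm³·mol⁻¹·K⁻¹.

T = (P + a n²/V²)(V − nb)/(nR)
P + a n²/V² = 4509 + (638)(2.16)²/(2.04)² = 5224.3 kPa
V − nb = 2.04 − (2.16)(0.0532) = 1.9251 dm³
T = (5224.3)(1.9251)/((2.16)(8.314)) = 560.0 K

T ≈ 560.0 K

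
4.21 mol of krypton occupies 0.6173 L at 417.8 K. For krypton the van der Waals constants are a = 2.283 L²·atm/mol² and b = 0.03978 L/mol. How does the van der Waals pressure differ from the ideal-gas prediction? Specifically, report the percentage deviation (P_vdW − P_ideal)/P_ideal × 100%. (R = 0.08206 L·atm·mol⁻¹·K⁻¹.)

Ideal: P_ideal = nRT/V = (4.21)(0.08206)(417.8)/0.6173 = 233.822 atm
vdW: P = nRT/(V − nb) − a n²/V² = 144.338/0.449826 − 40.4641/0.381059 = 320.875 − 106.189 = 214.686 atm
% deviation = (214.686 − 233.822)/233.822 × 100% = -8.18%

-8.18 %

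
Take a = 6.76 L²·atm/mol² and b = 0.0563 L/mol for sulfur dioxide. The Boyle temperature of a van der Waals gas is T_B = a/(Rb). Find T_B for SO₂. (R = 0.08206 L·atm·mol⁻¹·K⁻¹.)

For a van der Waals gas the second virial coefficient B₂ = b − a/(RT) vanishes at T_B = a/(Rb).
T_B = 6.76/(0.08206×0.0563) = 6.76/0.0046200 = 1463 K

T_B ≈ 1463 K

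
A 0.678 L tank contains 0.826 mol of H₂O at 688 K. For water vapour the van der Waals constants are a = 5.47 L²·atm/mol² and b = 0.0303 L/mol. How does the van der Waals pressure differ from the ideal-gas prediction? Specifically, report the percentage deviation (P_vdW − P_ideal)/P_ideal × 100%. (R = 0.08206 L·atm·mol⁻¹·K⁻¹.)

Ideal: P_ideal = nRT/V = (0.826)(0.08206)(688)/0.678 = 68.7813 atm
vdW: P = nRT/(V − nb) − a n²/V² = 46.6337/0.652972 − 3.73205/0.459684 = 71.4176 − 8.11873 = 63.2989 atm
% deviation = (63.2989 − 68.7813)/68.7813 × 100% = -7.97%

-7.97 %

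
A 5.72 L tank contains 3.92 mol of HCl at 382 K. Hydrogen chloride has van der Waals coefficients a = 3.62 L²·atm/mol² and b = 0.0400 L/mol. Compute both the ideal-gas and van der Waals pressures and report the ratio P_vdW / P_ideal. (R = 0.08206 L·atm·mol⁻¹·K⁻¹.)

P_vdW / P_ideal ≈ 0.9490

Ideal: P_ideal = nRT/V = (3.92)(0.08206)(382)/5.72 = 21.4825 atm
vdW: P = nRT/(V − nb) − a n²/V² = 122.880/5.56320 − 55.6264/32.7184 = 22.0880 − 1.70016 = 20.3878 atm
Ratio = 20.3878/21.4825 = 0.9490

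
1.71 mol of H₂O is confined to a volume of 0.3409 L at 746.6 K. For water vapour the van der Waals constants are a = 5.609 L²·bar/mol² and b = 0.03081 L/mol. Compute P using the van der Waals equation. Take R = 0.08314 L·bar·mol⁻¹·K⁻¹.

P ≈ 227.1 bar

P = nRT/(V − nb) − a n²/V²
nRT/(V − nb) = (1.71)(0.08314)(746.6)/(0.3409 − 1.71×0.03081) = 106.14/0.28821 = 368.27 bar
a n²/V² = (5.609)(1.71)²/(0.3409)² = 141.13 bar
P = 368.27 − 141.13 = 227.1 bar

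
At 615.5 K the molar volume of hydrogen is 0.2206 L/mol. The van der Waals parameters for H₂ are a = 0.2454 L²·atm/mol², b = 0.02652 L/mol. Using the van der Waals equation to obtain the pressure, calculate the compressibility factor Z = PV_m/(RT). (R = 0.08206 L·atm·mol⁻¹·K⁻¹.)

P = RT/(V_m − b) − a/V_m² = (0.08206)(615.5)/(0.2206 − 0.02652) − 0.2454/(0.2206)²
  = 50.508/0.19408 − 5.0427 = 260.24 − 5.0427 = 255.20 atm
Z = PV_m/(RT) = (255.20)(0.2206)/((0.08206)(615.5)) = 56.297/50.508 = 1.115

Z ≈ 1.115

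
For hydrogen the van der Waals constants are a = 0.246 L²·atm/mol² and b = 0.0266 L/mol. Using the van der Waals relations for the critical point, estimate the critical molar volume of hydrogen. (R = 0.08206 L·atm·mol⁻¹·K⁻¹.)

For a van der Waals gas, V_m,c = 3b.
V_m,c = 3×0.0266 = 0.07980 L/mol

V_m,c ≈ 0.07980 L/mol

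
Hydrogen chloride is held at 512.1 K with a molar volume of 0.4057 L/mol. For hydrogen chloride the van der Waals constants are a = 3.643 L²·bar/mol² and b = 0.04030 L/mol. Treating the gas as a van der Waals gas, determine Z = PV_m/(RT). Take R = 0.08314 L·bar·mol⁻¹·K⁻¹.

Z ≈ 0.8994

P = RT/(V_m − b) − a/V_m² = (0.08314)(512.1)/(0.4057 − 0.04030) − 3.643/(0.4057)²
  = 42.576/0.36540 − 22.133 = 116.52 − 22.133 = 94.39 bar
Z = PV_m/(RT) = (94.39)(0.4057)/((0.08314)(512.1)) = 38.294/42.576 = 0.8994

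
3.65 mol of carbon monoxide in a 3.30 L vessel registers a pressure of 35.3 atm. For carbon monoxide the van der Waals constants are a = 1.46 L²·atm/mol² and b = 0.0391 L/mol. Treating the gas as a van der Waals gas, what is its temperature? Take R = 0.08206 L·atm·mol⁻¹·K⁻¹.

T = (P + a n²/V²)(V − nb)/(nR)
P + a n²/V² = 35.3 + (1.46)(3.65)²/(3.30)² = 37.086 atm
V − nb = 3.30 − (3.65)(0.0391) = 3.1573 L
T = (37.086)(3.1573)/((3.65)(0.08206)) = 390.9 K

T ≈ 390.9 K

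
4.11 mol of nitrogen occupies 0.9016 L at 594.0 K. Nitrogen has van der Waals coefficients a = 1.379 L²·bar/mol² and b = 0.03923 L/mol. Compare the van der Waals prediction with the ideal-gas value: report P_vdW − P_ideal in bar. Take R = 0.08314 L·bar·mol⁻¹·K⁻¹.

ΔP ≈ 20.37 bar

Ideal: P_ideal = nRT/V = (4.11)(0.08314)(594.0)/0.9016 = 225.125 bar
vdW: P = nRT/(V − nb) − a n²/V² = 202.973/0.740365 − 23.2942/0.812883 = 274.153 − 28.6563 = 245.497 bar
ΔP = 245.497 − 225.125 = 20.37 bar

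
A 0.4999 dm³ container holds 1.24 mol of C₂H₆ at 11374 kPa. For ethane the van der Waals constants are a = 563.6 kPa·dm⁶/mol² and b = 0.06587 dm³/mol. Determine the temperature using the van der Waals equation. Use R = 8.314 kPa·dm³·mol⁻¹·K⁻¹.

T = (P + a n²/V²)(V − nb)/(nR)
P + a n²/V² = 11374 + (563.6)(1.24)²/(0.4999)² = 14842 kPa
V − nb = 0.4999 − (1.24)(0.06587) = 0.41822 dm³
T = (14842)(0.41822)/((1.24)(8.314)) = 602.1 K

T ≈ 602.1 K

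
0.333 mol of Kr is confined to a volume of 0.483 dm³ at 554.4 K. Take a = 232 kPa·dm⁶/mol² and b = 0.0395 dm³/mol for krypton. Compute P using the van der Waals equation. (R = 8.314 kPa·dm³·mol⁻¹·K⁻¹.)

P = nRT/(V − nb) − a n²/V²
nRT/(V − nb) = (0.333)(8.314)(554.4)/(0.483 − 0.333×0.0395) = 1534.9/0.46985 = 3266.8 kPa
a n²/V² = (232)(0.333)²/(0.483)² = 110.28 kPa
P = 3266.8 − 110.28 = 3157 kPa

P ≈ 3157 kPa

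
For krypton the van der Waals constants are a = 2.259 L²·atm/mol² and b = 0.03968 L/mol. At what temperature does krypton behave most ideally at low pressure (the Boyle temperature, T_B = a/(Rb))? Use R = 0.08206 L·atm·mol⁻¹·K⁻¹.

For a van der Waals gas the second virial coefficient B₂ = b − a/(RT) vanishes at T_B = a/(Rb).
T_B = 2.259/(0.08206×0.03968) = 2.259/0.0032561 = 693.8 K

T_B ≈ 693.8 K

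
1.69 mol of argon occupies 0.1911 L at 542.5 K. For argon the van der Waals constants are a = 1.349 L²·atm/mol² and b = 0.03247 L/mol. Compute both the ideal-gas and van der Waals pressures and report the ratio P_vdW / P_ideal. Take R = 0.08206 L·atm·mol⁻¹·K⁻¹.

Ideal: P_ideal = nRT/V = (1.69)(0.08206)(542.5)/0.1911 = 393.693 atm
vdW: P = nRT/(V − nb) − a n²/V² = 75.2347/0.136226 − 3.85288/0.0365192 = 552.279 − 105.503 = 446.776 atm
Ratio = 446.776/393.693 = 1.135

P_vdW / P_ideal ≈ 1.135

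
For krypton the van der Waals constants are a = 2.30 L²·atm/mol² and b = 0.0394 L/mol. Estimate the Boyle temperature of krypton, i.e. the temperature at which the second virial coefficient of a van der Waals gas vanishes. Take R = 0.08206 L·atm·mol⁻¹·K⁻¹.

T_B ≈ 711.4 K

For a van der Waals gas the second virial coefficient B₂ = b − a/(RT) vanishes at T_B = a/(Rb).
T_B = 2.30/(0.08206×0.0394) = 2.30/0.0032332 = 711.4 K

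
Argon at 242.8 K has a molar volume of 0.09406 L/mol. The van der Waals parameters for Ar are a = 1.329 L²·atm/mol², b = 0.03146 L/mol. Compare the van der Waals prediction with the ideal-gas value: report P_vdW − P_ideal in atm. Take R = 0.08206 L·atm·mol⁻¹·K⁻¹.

Ideal: P_ideal = RT/V_m = (0.08206)(242.8)/0.09406 = 211.824 atm
vdW: P = RT/(V_m − b) − a/V_m² = 19.9242/0.0626000 − 1.329/0.00884728 = 318.278 − 150.216 = 168.062 atm
ΔP = 168.062 − 211.824 = -43.76 atm

ΔP ≈ -43.76 atm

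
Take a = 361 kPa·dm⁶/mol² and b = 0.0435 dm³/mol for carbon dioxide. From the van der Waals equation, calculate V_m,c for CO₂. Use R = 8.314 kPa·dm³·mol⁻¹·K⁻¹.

For a van der Waals gas, V_m,c = 3b.
V_m,c = 3×0.0435 = 0.1305 dm³/mol

V_m,c ≈ 0.1305 dm³/mol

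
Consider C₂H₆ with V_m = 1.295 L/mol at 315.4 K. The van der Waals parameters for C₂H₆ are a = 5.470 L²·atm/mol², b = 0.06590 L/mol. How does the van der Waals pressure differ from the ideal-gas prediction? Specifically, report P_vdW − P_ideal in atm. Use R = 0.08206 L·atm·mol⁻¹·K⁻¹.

Ideal: P_ideal = RT/V_m = (0.08206)(315.4)/1.295 = 19.9859 atm
vdW: P = RT/(V_m − b) − a/V_m² = 25.8817/1.22910 − 5.470/1.67703 = 21.0574 − 3.26172 = 17.7957 atm
ΔP = 17.7957 − 19.9859 = -2.190 atm

ΔP ≈ -2.190 atm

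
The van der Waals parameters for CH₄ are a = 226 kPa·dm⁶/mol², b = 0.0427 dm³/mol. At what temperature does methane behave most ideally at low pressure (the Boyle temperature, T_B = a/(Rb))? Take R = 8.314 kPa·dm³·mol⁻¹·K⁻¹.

For a van der Waals gas the second virial coefficient B₂ = b − a/(RT) vanishes at T_B = a/(Rb).
T_B = 226/(8.314×0.0427) = 226/0.35501 = 636.6 K

T_B ≈ 636.6 K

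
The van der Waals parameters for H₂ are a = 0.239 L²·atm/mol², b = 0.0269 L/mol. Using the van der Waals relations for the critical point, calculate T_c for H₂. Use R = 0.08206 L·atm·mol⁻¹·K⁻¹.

T_c ≈ 32.08 K

For a van der Waals gas, T_c = 8a/(27Rb).
T_c = 8×0.239/(27×0.08206×0.0269) = 1.9120/0.059600 = 32.08 K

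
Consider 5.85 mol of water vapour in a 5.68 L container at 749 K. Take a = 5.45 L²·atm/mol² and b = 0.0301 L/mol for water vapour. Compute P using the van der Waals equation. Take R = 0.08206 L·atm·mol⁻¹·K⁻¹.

P ≈ 59.55 atm

P = nRT/(V − nb) − a n²/V²
nRT/(V − nb) = (5.85)(0.08206)(749)/(5.68 − 5.85×0.0301) = 359.56/5.5039 = 65.328 atm
a n²/V² = (5.45)(5.85)²/(5.68)² = 5.7811 atm
P = 65.328 − 5.7811 = 59.55 atm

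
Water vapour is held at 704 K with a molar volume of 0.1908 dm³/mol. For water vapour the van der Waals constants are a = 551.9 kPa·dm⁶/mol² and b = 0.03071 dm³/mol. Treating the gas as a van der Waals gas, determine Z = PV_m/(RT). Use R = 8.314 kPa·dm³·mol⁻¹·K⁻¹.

P = RT/(V_m − b) − a/V_m² = (8.314)(704)/(0.1908 − 0.03071) − 551.9/(0.1908)²
  = 5853.1/0.16009 − 15160 = 36561 − 15160 = 21401 kPa
Z = PV_m/(RT) = (21401)(0.1908)/((8.314)(704)) = 4083.3/5853.1 = 0.6976

Z ≈ 0.6976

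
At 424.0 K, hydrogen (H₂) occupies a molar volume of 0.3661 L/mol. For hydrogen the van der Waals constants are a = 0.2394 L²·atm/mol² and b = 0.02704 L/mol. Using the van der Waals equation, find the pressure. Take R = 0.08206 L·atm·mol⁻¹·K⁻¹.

P = RT/(V_m − b) − a/V_m²
RT/(V_m − b) = (0.08206)(424.0)/(0.3661 − 0.02704) = 34.793/0.33906 = 102.62 atm
a/V_m² = 0.2394/(0.3661)² = 1.7862 atm
P = 102.62 − 1.7862 = 100.8 atm

P ≈ 100.8 atm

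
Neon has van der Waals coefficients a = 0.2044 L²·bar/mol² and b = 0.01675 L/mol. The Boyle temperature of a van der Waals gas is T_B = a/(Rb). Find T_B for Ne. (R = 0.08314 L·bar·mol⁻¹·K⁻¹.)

For a van der Waals gas the second virial coefficient B₂ = b − a/(RT) vanishes at T_B = a/(Rb).
T_B = 0.2044/(0.08314×0.01675) = 0.2044/0.0013926 = 146.8 K

T_B ≈ 146.8 K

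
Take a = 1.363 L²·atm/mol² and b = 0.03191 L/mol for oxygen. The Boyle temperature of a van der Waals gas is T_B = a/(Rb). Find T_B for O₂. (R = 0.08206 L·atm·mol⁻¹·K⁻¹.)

For a van der Waals gas the second virial coefficient B₂ = b − a/(RT) vanishes at T_B = a/(Rb).
T_B = 1.363/(0.08206×0.03191) = 1.363/0.0026185 = 520.5 K

T_B ≈ 520.5 K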